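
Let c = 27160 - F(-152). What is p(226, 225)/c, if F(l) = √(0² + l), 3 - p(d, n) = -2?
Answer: 16975/92208219 + 5*I*√38/368832876 ≈ 0.00018409 + 8.3567e-8*I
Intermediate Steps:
p(d, n) = 5 (p(d, n) = 3 - 1*(-2) = 3 + 2 = 5)
F(l) = √l (F(l) = √(0 + l) = √l)
c = 27160 - 2*I*√38 (c = 27160 - √(-152) = 27160 - 2*I*√38 ≈ 27160.0 - 12.329*I)
p(226, 225)/c = 5/(27160 - 2*I*√38)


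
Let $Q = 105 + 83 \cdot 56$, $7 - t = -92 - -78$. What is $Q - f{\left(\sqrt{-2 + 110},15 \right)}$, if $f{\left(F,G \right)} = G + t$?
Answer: $4717$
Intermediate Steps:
$t = 21$ ($t = 7 - \left(-92 - -78\right) = 7 - \left(-92 + 78\right) = 7 - -14 = 7 + 14 = 21$)
$f{\left(F,G \right)} = 21 + G$ ($f{\left(F,G \right)} = G + 21 = 21 + G$)
$Q = 4753$ ($Q = 105 + 4648 = 4753$)
$Q - f{\left(\sqrt{-2 + 110},15 \right)} = 4753 - \left(21 + 15\right) = 4753 - 36 = 4717$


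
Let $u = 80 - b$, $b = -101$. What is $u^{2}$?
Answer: $32761$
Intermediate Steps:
$u = 181$ ($u = 80 - -101 = 80 + 101 = 181$)
$u^{2} = 181^{2} = 32761$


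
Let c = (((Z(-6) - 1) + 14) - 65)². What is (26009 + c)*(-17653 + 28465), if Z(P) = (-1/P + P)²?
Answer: 30747771973/108 ≈ 2.8470e+8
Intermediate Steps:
Z(P) = (P - 1/P)²
c = 418609/1296 (c = ((((-1 + (-6)²)²/(-6)² - 1) + 14) - 65)² = ((((-1 + 36)²/36 - 1) + 14) - 65)² = ((((1/36)*35² - 1) + 14) - 65)² = ((((1/36)*1225 - 1) + 14) - 65)² = (((1225/36 - 1) + 14) - 65)² = ((1189/36 + 14) - 65)² = (1693/36 - 65)² = (-647/36)² = 418609/1296 ≈ 323.00)
(26009 + c)*(-17653 + 28465) = (26009 + 418609/1296)*(-17653 + 28465) = (34126273/1296)*10812 = 30747771973/108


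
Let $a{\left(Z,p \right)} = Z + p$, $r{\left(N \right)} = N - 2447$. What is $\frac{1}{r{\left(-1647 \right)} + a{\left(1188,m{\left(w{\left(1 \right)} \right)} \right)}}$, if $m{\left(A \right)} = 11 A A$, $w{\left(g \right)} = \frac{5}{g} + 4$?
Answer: $- \frac{1}{2015} \approx -0.00049628$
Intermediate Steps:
$w{\left(g \right)} = 4 + \frac{5}{g}$
$r{\left(N \right)} = -2447 + N$
$m{\left(A \right)} = 11 A^{2}$
$\frac{1}{r{\left(-1647 \right)} + a{\left(1188,m{\left(w{\left(1 \right)} \right)} \right)}} = \frac{1}{\left(-2447 - 1647\right) + \left(1188 + 11 \left(4 + \frac{5}{1}\right)^{2}\right)} = \frac{1}{-4094 + \left(1188 + 11 \left(4 + 5 \cdot 1\right)^{2}\right)} = \frac{1}{-4094 + \left(1188 + 11 \left(4 + 5\right)^{2}\right)} = \frac{1}{-4094 + \left(1188 + 11 \cdot 9^{2}\right)} = \frac{1}{-4094 + \left(1188 + 11 \cdot 81\right)} = \frac{1}{-4094 + \left(1188 + 891\right)} = \frac{1}{-4094 + 2079} = \frac{1}{-2015} = - \frac{1}{2015}$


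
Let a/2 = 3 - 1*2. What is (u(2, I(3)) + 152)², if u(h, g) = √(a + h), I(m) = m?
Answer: 23716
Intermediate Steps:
a = 2 (a = 2*(3 - 1*2) = 2*(3 - 2) = 2*1 = 2)
u(h, g) = √(2 + h)
(u(2, I(3)) + 152)² = (√(2 + 2) + 152)² = (√4 + 152)² = (2 + 152)² = 154² = 23716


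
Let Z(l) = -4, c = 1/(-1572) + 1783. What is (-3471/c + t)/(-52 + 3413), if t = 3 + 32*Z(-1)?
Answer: -355815787/9420462875 ≈ -0.037771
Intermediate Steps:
c = 2802875/1572 (c = -1/1572 + 1783 = 2802875/1572 ≈ 1783.0)
t = -125 (t = 3 + 32*(-4) = 3 - 128 = -125)
(-3471/c + t)/(-52 + 3413) = (-3471/2802875/1572 - 125)/(-52 + 3413) = (-3471*1572/2802875 - 125)/3361 = (-5456412/2802875 - 125)*(1/3361) = -355815787/2802875*1/3361 = -355815787/9420462875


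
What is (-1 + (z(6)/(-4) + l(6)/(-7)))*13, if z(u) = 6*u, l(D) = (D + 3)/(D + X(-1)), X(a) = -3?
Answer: -949/7 ≈ -135.57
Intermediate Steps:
l(D) = (3 + D)/(-3 + D) (l(D) = (D + 3)/(D - 3) = (3 + D)/(-3 + D))
(-1 + (z(6)/(-4) + l(6)/(-7)))*13 = (-1 + ((6*6)/(-4) + ((3 + 6)/(-3 + 6))/(-7)))*13 = (-1 + (36*(-1/4) + (9/3)*(-1/7)))*13 = (-1 + (-9 + ((1/3)*9)*(-1/7)))*13 = (-1 + (-9 + 3*(-1/7)))*13 = (-1 + (-9 - 3/7))*13 = (-1 - 66/7)*13 = -73/7*13 = -949/7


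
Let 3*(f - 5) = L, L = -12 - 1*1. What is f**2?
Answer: 4/9 ≈ 0.44444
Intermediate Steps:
L = -13 (L = -12 - 1 = -13)
f = 2/3 (f = 5 + (1/3)*(-13) = 5 - 13/3 = 2/3 ≈ 0.66667)
f**2 = (2/3)**2 = 4/9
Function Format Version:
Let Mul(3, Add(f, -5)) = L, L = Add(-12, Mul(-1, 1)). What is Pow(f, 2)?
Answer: Rational(4, 9) ≈ 0.44444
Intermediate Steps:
L = -13 (L = Add(-12, -1) = -13)
f = Rational(2, 3) (f = Add(5, Mul(Rational(1, 3), -13)) = Add(5, Rational(-13, 3)) = Rational(2, 3) ≈ 0.66667)
Pow(f, 2) = Pow(Rational(2, 3), 2) = Rational(4, 9)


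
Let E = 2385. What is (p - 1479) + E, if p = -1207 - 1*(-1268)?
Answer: 967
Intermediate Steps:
p = 61 (p = -1207 + 1268 = 61)
(p - 1479) + E = (61 - 1479) + 2385 = -1418 + 2385 = 967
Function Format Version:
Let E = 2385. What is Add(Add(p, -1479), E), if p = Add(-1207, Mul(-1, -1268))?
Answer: 967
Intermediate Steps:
p = 61 (p = Add(-1207, 1268) = 61)
Add(Add(p, -1479), E) = Add(Add(61, -1479), 2385) = Add(-1418, 2385) = 967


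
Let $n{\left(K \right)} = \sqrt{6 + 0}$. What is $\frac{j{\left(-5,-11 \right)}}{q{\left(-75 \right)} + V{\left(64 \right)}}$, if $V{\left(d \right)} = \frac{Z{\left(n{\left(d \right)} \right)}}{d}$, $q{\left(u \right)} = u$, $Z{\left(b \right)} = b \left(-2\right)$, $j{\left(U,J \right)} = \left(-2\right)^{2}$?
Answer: $- \frac{51200}{959999} + \frac{64 \sqrt{6}}{2879997} \approx -0.053279$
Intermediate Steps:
$j{\left(U,J \right)} = 4$
$n{\left(K \right)} = \sqrt{6}$
$Z{\left(b \right)} = - 2 b$
$V{\left(d \right)} = - \frac{2 \sqrt{6}}{d}$ ($V{\left(d \right)} = \frac{\left(-2\right) \sqrt{6}}{d} = - \frac{2 \sqrt{6}}{d}$)
$\frac{j{\left(-5,-11 \right)}}{q{\left(-75 \right)} + V{\left(64 \right)}} = \frac{1}{-75 - \frac{2 \sqrt{6}}{64}} \cdot 4 = \frac{1}{-75 - 2 \sqrt{6} \cdot \frac{1}{64}} \cdot 4 = \frac{1}{-75 - \frac{\sqrt{6}}{32}} \cdot 4 = \frac{4}{-75 - \frac{\sqrt{6}}{32}}$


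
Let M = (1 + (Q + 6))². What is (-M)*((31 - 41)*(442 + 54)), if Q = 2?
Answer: 401760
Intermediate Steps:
M = 81 (M = (1 + (2 + 6))² = (1 + 8)² = 9² = 81)
(-M)*((31 - 41)*(442 + 54)) = (-1*81)*((31 - 41)*(442 + 54)) = -(-810)*496 = -81*(-4960) = 401760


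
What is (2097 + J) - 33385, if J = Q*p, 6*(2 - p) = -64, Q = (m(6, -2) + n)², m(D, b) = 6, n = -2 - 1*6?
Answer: -93712/3 ≈ -31237.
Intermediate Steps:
n = -8 (n = -2 - 6 = -8)
Q = 4 (Q = (6 - 8)² = (-2)² = 4)
p = 38/3 (p = 2 - ⅙*(-64) = 2 + 32/3 = 38/3 ≈ 12.667)
J = 152/3 (J = 4*(38/3) = 152/3 ≈ 50.667)
(2097 + J) - 33385 = (2097 + 152/3) - 33385 = 6443/3 - 33385 = -93712/3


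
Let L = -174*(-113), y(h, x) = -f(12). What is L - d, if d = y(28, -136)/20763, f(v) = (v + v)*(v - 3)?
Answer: 15120086/769 ≈ 19662.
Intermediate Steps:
f(v) = 2*v*(-3 + v) (f(v) = (2*v)*(-3 + v) = 2*v*(-3 + v))
y(h, x) = -216 (y(h, x) = -2*12*(-3 + 12) = -2*12*9 = -1*216 = -216)
L = 19662
d = -8/769 (d = -216/20763 = -216*1/20763 = -8/769 ≈ -0.010403)
L - d = 19662 - 1*(-8/769) = 19662 + 8/769 = 15120086/769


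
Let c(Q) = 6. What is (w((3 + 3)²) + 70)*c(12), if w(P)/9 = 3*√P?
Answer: 1392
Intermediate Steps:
w(P) = 27*√P (w(P) = 9*(3*√P) = 27*√P)
(w((3 + 3)²) + 70)*c(12) = (27*√((3 + 3)²) + 70)*6 = (27*√(6²) + 70)*6 = (27*√36 + 70)*6 = (27*6 + 70)*6 = (162 + 70)*6 = 232*6 = 1392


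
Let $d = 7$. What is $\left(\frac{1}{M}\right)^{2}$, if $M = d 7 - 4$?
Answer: $\frac{1}{2025} \approx 0.00049383$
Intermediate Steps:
$M = 45$ ($M = 7 \cdot 7 - 4 = 49 - 4 = 45$)
$\left(\frac{1}{M}\right)^{2} = \left(\frac{1}{45}\right)^{2} = \frac{1}{2025}$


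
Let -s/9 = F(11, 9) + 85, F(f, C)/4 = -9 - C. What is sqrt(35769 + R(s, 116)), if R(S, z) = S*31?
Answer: sqrt(32142) ≈ 179.28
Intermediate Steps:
F(f, C) = -36 - 4*C (F(f, C) = 4*(-9 - C) = -36 - 4*C)
s = -117 (s = -9*((-36 - 4*9) + 85) = -9*((-36 - 36) + 85) = -9*(-72 + 85) = -9*13 = -117)
R(S, z) = 31*S
sqrt(35769 + R(s, 116)) = sqrt(35769 + 31*(-117)) = sqrt(35769 - 3627) = sqrt(32142)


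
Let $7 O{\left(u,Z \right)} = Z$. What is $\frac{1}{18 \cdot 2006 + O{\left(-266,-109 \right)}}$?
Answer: $\frac{7}{252647} \approx 2.7707 \cdot 10^{-5}$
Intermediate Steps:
$O{\left(u,Z \right)} = \frac{Z}{7}$
$\frac{1}{18 \cdot 2006 + O{\left(-266,-109 \right)}} = \frac{1}{18 \cdot 2006 + \frac{1}{7} \left(-109\right)} = \frac{1}{36108 - \frac{109}{7}} = \frac{1}{\frac{252647}{7}} = \frac{7}{252647}$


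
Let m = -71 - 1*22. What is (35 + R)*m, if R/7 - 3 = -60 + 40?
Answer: 7812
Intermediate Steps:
R = -119 (R = 21 + 7*(-60 + 40) = 21 + 7*(-20) = 21 - 140 = -119)
m = -93 (m = -71 - 22 = -93)
(35 + R)*m = (35 - 119)*(-93) = -84*(-93) = 7812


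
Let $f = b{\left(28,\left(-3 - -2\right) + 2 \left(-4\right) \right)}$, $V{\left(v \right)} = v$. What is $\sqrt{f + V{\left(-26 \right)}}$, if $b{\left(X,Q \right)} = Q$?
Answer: $i \sqrt{35} \approx 5.9161 i$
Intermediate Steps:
$f = -9$ ($f = \left(-3 - -2\right) + 2 \left(-4\right) = \left(-3 + 2\right) - 8 = -1 - 8 = -9$)
$\sqrt{f + V{\left(-26 \right)}} = \sqrt{-9 - 26} = \sqrt{-35} = i \sqrt{35}$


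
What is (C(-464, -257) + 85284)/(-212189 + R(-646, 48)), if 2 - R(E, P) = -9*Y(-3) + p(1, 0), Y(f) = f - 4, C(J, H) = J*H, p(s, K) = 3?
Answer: -204532/212253 ≈ -0.96362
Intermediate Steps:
C(J, H) = H*J
Y(f) = -4 + f
R(E, P) = -64 (R(E, P) = 2 - (-9*(-4 - 3) + 3) = 2 - (-9*(-7) + 3) = 2 - (63 + 3) = 2 - 1*66 = 2 - 66 = -64)
(C(-464, -257) + 85284)/(-212189 + R(-646, 48)) = (-257*(-464) + 85284)/(-212189 - 64) = (119248 + 85284)/(-212253) = 204532*(-1/212253) = -204532/212253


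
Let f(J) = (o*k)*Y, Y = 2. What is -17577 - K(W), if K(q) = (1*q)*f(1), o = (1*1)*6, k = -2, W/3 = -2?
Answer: -17721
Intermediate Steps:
W = -6 (W = 3*(-2) = -6)
o = 6 (o = 1*6 = 6)
f(J) = -24 (f(J) = (6*(-2))*2 = -12*2 = -24)
K(q) = -24*q (K(q) = (1*q)*(-24) = q*(-24) = -24*q)
-17577 - K(W) = -17577 - (-24)*(-6) = -17577 - 1*144 = -17577 - 144 = -17721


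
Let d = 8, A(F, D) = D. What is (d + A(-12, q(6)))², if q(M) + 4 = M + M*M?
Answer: 2116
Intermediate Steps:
q(M) = -4 + M + M² (q(M) = -4 + (M + M*M) = -4 + (M + M²) = -4 + M + M²)
(d + A(-12, q(6)))² = (8 + (-4 + 6 + 6²))² = (8 + (-4 + 6 + 36))² = (8 + 38)² = 46² = 2116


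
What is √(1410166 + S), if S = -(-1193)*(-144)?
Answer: √1238374 ≈ 1112.8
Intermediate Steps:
S = -171792 (S = -1*171792 = -171792)
√(1410166 + S) = √(1410166 - 171792) = √1238374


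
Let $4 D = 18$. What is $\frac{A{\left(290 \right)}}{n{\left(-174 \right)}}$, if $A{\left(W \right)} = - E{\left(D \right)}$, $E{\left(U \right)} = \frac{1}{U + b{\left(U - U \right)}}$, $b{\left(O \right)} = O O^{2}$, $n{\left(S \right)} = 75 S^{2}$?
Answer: $- \frac{1}{10218150} \approx -9.7865 \cdot 10^{-8}$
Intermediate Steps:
$D = \frac{9}{2}$ ($D = \frac{1}{4} \cdot 18 = \frac{9}{2} \approx 4.5$)
$b{\left(O \right)} = O^{3}$
$E{\left(U \right)} = \frac{1}{U}$ ($E{\left(U \right)} = \frac{1}{U + \left(U - U\right)^{3}} = \frac{1}{U + 0^{3}} = \frac{1}{U + 0} = \frac{1}{U}$)
$A{\left(W \right)} = - \frac{2}{9}$ ($A{\left(W \right)} = - \frac{1}{\frac{9}{2}} = \left(-1\right) \frac{2}{9} = - \frac{2}{9}$)
$\frac{A{\left(290 \right)}}{n{\left(-174 \right)}} = - \frac{2}{9 \cdot 75 \left(-174\right)^{2}} = - \frac{2}{9 \cdot 75 \cdot 30276} = - \frac{2}{9 \cdot 2270700} = \left(- \frac{2}{9}\right) \frac{1}{2270700} = - \frac{1}{10218150}$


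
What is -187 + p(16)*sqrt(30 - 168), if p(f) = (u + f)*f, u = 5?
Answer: -187 + 336*I*sqrt(138) ≈ -187.0 + 3947.1*I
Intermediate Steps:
p(f) = f*(5 + f) (p(f) = (5 + f)*f = f*(5 + f))
-187 + p(16)*sqrt(30 - 168) = -187 + (16*(5 + 16))*sqrt(30 - 168) = -187 + (16*21)*sqrt(-138) = -187 + 336*(I*sqrt(138)) = -187 + 336*I*sqrt(138)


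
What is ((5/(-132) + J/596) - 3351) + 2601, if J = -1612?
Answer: -14804941/19668 ≈ -752.74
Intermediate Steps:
((5/(-132) + J/596) - 3351) + 2601 = ((5/(-132) - 1612/596) - 3351) + 2601 = ((5*(-1/132) - 1612*1/596) - 3351) + 2601 = ((-5/132 - 403/149) - 3351) + 2601 = (-53941/19668 - 3351) + 2601 = -65961409/19668 + 2601 = -14804941/19668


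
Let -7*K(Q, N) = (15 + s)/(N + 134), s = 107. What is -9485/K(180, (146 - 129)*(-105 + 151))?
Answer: 30408910/61 ≈ 4.9851e+5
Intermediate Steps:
K(Q, N) = -122/(7*(134 + N)) (K(Q, N) = -(15 + 107)/(7*(N + 134)) = -122/(7*(134 + N)))
-9485/K(180, (146 - 129)*(-105 + 151)) = -(-4448465/61 - 66395*(-105 + 151)*(146 - 129)/122) = -9485/((-122/(938 + 7*(17*46)))) = -9485/((-122/(938 + 7*782))) = -9485/((-122/(938 + 5474))) = -9485/((-122/6412)) = -9485/((-122*1/6412)) = -9485/(-61/3206) = -9485*(-3206/61) = 30408910/61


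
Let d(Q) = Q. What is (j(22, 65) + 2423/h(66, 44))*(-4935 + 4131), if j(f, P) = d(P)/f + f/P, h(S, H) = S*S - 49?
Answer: -9546114306/3079505 ≈ -3099.9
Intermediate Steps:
h(S, H) = -49 + S² (h(S, H) = S² - 49 = -49 + S²)
j(f, P) = P/f + f/P
(j(22, 65) + 2423/h(66, 44))*(-4935 + 4131) = ((65/22 + 22/65) + 2423/(-49 + 66²))*(-4935 + 4131) = ((65*(1/22) + 22*(1/65)) + 2423/(-49 + 4356))*(-804) = ((65/22 + 22/65) + 2423/4307)*(-804) = (4709/1430 + 2423*(1/4307))*(-804) = (4709/1430 + 2423/4307)*(-804) = (23746553/6159010)*(-804) = -9546114306/3079505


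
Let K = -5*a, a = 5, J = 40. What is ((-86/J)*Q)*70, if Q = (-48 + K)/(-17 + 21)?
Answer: 21973/8 ≈ 2746.6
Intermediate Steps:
K = -25 (K = -5*5 = -25)
Q = -73/4 (Q = (-48 - 25)/(-17 + 21) = -73/4 ≈ -18.250)
((-86/J)*Q)*70 = (-86/40*(-73/4))*70 = (-86*1/40*(-73/4))*70 = -43/20*(-73/4)*70 = (3139/80)*70 = 21973/8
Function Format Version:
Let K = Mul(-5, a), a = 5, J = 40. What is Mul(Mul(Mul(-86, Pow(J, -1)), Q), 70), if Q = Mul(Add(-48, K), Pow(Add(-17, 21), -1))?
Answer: Rational(21973, 8) ≈ 2746.6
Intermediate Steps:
K = -25 (K = Mul(-5, 5) = -25)
Q = Rational(-73, 4) (Q = Mul(Add(-48, -25), Pow(Add(-17, 21), -1)) = Mul(-73, Pow(4, -1)) = Mul(-73, Rational(1, 4)) = Rational(-73, 4) ≈ -18.250)
Mul(Mul(Mul(-86, Pow(J, -1)), Q), 70) = Mul(Mul(Mul(-86, Pow(40, -1)), Rational(-73, 4)), 70) = Mul(Mul(Mul(-86, Rational(1, 40)), Rational(-73, 4)), 70) = Mul(Mul(Rational(-43, 20), Rational(-73, 4)), 70) = Mul(Rational(3139, 80), 70) = Rational(21973, 8)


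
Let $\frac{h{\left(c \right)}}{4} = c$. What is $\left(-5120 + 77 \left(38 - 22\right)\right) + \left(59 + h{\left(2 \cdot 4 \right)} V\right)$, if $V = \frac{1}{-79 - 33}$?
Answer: $- \frac{26805}{7} \approx -3829.3$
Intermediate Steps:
$h{\left(c \right)} = 4 c$
$V = - \frac{1}{112}$ ($V = \frac{1}{-112} = - \frac{1}{112} \approx -0.0089286$)
$\left(-5120 + 77 \left(38 - 22\right)\right) + \left(59 + h{\left(2 \cdot 4 \right)} V\right) = \left(-5120 + 77 \left(38 - 22\right)\right) + \left(59 + 4 \cdot 2 \cdot 4 \left(- \frac{1}{112}\right)\right) = \left(-5120 + 77 \cdot 16\right) + \left(59 + 4 \cdot 8 \left(- \frac{1}{112}\right)\right) = \left(-5120 + 1232\right) + \left(59 + 32 \left(- \frac{1}{112}\right)\right) = -3888 + \left(59 - \frac{2}{7}\right) = -3888 + \frac{411}{7} = - \frac{26805}{7}$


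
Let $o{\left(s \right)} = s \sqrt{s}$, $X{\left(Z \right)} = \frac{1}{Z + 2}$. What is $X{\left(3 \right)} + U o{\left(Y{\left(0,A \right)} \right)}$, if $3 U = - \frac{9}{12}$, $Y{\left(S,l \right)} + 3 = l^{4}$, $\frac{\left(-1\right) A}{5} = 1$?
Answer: $\frac{1}{5} - \frac{311 \sqrt{622}}{2} \approx -3878.0$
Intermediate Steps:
$A = -5$ ($A = \left(-5\right) 1 = -5$)
$Y{\left(S,l \right)} = -3 + l^{4}$
$U = - \frac{1}{4}$ ($U = \frac{\left(-9\right) \frac{1}{12}}{3} = \frac{1}{3} \left(- \frac{3}{4}\right) = - \frac{1}{4} \approx -0.25$)
$X{\left(Z \right)} = \frac{1}{2 + Z}$
$o{\left(s \right)} = s^{\frac{3}{2}}$
$X{\left(3 \right)} + U o{\left(Y{\left(0,A \right)} \right)} = \frac{1}{2 + 3} - \frac{\left(-3 + \left(-5\right)^{4}\right)^{\frac{3}{2}}}{4} = \frac{1}{5} - \frac{\left(-3 + 625\right)^{\frac{3}{2}}}{4} = \frac{1}{5} - \frac{622^{\frac{3}{2}}}{4} = \frac{1}{5} - \frac{622 \sqrt{622}}{4} = \frac{1}{5} - \frac{311 \sqrt{622}}{2}$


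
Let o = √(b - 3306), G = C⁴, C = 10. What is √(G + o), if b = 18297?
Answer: √(10000 + √14991) ≈ 100.61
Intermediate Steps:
G = 10000 (G = 10⁴ = 10000)
o = √14991 (o = √(18297 - 3306) = √14991 ≈ 122.44)
√(G + o) = √(10000 + √14991)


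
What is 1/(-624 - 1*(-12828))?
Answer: 1/12204 ≈ 8.1940e-5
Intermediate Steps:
1/(-624 - 1*(-12828)) = 1/(-624 + 12828) = 1/12204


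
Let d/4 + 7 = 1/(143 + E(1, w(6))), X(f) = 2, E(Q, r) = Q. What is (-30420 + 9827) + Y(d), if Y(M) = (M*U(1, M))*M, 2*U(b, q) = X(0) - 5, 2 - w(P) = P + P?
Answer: -18806401/864 ≈ -21767.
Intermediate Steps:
w(P) = 2 - 2*P (w(P) = 2 - (P + P) = 2 - 2*P)
d = -1007/36 (d = -28 + 4/(143 + 1) = -28 + 4/144 = -28 + 4*(1/144) = -28 + 1/36 = -1007/36 ≈ -27.972)
U(b, q) = -3/2 (U(b, q) = (2 - 5)/2 = (½)*(-3) = -3/2)
Y(M) = -3*M²/2 (Y(M) = (M*(-3/2))*M = (-3*M/2)*M = -3*M²/2)
(-30420 + 9827) + Y(d) = (-30420 + 9827) - 3*(-1007/36)²/2 = -20593 - 3/2*1014049/1296 = -20593 - 1014049/864 = -18806401/864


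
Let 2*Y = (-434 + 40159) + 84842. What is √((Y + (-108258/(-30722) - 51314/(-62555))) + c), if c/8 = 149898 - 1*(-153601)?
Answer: √9197529299422666116799130/1921814710 ≈ 1578.1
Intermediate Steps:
c = 2427992 (c = 8*(149898 - 1*(-153601)) = 8*(149898 + 153601) = 8*303499 = 2427992)
Y = 124567/2 (Y = ((-434 + 40159) + 84842)/2 = (39725 + 84842)/2 = (½)*124567 = 124567/2 ≈ 62284.)
√((Y + (-108258/(-30722) - 51314/(-62555))) + c) = √((124567/2 + (-108258/(-30722) - 51314/(-62555))) + 2427992) = √((124567/2 + (-108258*(-1/30722) - 51314*(-1/62555))) + 2427992) = √((124567/2 + (54129/15361 + 51314/62555)) + 2427992) = √((124567/2 + 4174273949/960907355) + 2427992) = √(119705695038183/1921814710 + 2427992) = √(4785856436400503/1921814710) = √9197529299422666116799130/1921814710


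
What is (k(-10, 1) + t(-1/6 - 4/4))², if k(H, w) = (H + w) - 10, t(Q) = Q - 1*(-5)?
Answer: 8281/36 ≈ 230.03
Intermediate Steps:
t(Q) = 5 + Q (t(Q) = Q + 5 = 5 + Q)
k(H, w) = -10 + H + w
(k(-10, 1) + t(-1/6 - 4/4))² = ((-10 - 10 + 1) + (5 + (-1/6 - 4/4)))² = (-19 + (5 + (-1*⅙ - 4*¼)))² = (-19 + (5 + (-⅙ - 1)))² = (-19 + (5 - 7/6))² = (-19 + 23/6)² = (-91/6)² = 8281/36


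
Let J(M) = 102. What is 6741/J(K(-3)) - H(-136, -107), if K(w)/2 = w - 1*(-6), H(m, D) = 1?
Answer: 2213/34 ≈ 65.088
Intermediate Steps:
K(w) = 12 + 2*w (K(w) = 2*(w - 1*(-6)) = 2*(w + 6) = 2*(6 + w) = 12 + 2*w)
6741/J(K(-3)) - H(-136, -107) = 6741/102 - 1*1 = 6741*(1/102) - 1 = 2247/34 - 1 = 2213/34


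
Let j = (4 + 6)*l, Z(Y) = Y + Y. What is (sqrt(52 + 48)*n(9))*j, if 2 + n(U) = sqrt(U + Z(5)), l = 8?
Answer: -1600 + 800*sqrt(19) ≈ 1887.1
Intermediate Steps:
Z(Y) = 2*Y
j = 80 (j = (4 + 6)*8 = 10*8 = 80)
n(U) = -2 + sqrt(10 + U) (n(U) = -2 + sqrt(U + 2*5) = -2 + sqrt(U + 10) = -2 + sqrt(10 + U))
(sqrt(52 + 48)*n(9))*j = (sqrt(52 + 48)*(-2 + sqrt(10 + 9)))*80 = (sqrt(100)*(-2 + sqrt(19)))*80 = (10*(-2 + sqrt(19)))*80 = (-20 + 10*sqrt(19))*80 = -1600 + 800*sqrt(19)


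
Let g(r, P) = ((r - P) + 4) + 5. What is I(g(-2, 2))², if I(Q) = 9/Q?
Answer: 81/25 ≈ 3.2400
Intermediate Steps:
g(r, P) = 9 + r - P (g(r, P) = (4 + r - P) + 5 = 9 + r - P)
I(g(-2, 2))² = (9/(9 - 2 - 1*2))² = (9/(9 - 2 - 2))² = (9/5)² = 81/25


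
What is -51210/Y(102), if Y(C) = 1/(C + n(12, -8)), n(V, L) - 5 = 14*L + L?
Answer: 665730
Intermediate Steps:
n(V, L) = 5 + 15*L (n(V, L) = 5 + (14*L + L) = 5 + 15*L)
Y(C) = 1/(-115 + C) (Y(C) = 1/(C + (5 + 15*(-8))) = 1/(C + (5 - 120)) = 1/(C - 115) = 1/(-115 + C))
-51210/Y(102) = -51210/(1/(-115 + 102)) = -51210/(1/(-13)) = -51210/(-1/13) = -51210*(-13) = 665730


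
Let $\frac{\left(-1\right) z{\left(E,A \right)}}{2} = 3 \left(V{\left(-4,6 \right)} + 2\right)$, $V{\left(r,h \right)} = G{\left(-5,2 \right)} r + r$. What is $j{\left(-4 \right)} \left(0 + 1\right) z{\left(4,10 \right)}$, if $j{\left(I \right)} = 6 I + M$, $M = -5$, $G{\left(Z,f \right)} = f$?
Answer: $-1740$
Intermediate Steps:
$j{\left(I \right)} = -5 + 6 I$ ($j{\left(I \right)} = 6 I - 5 = -5 + 6 I$)
$V{\left(r,h \right)} = 3 r$ ($V{\left(r,h \right)} = 2 r + r = 3 r$)
$z{\left(E,A \right)} = 60$ ($z{\left(E,A \right)} = - 2 \cdot 3 \left(3 \left(-4\right) + 2\right) = - 2 \cdot 3 \left(-12 + 2\right) = - 2 \cdot 3 \left(-10\right) = \left(-2\right) \left(-30\right) = 60$)
$j{\left(-4 \right)} \left(0 + 1\right) z{\left(4,10 \right)} = \left(-5 + 6 \left(-4\right)\right) \left(0 + 1\right) 60 = \left(-5 - 24\right) 1 \cdot 60 = \left(-29\right) 1 \cdot 60 = \left(-29\right) 60 = -1740$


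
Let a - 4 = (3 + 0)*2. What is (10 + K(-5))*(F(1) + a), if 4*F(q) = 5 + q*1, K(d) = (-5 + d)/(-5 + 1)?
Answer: 575/4 ≈ 143.75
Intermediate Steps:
K(d) = 5/4 - d/4 (K(d) = (-5 + d)/(-4) = (-5 + d)*(-¼) = 5/4 - d/4)
F(q) = 5/4 + q/4 (F(q) = (5 + q*1)/4 = (5 + q)/4 = 5/4 + q/4)
a = 10 (a = 4 + (3 + 0)*2 = 4 + 3*2 = 4 + 6 = 10)
(10 + K(-5))*(F(1) + a) = (10 + (5/4 - ¼*(-5)))*((5/4 + (¼)*1) + 10) = (10 + (5/4 + 5/4))*((5/4 + ¼) + 10) = (10 + 5/2)*(3/2 + 10) = (25/2)*(23/2) = 575/4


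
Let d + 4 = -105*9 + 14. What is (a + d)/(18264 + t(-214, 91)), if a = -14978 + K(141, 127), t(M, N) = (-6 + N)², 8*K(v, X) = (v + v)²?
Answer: -11945/50978 ≈ -0.23432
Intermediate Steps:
K(v, X) = v²/2 (K(v, X) = (v + v)²/8 = (2*v)²/8 = (4*v²)/8 = v²/2)
d = -935 (d = -4 + (-105*9 + 14) = -4 + (-945 + 14) = -4 - 931 = -935)
a = -10075/2 (a = -14978 + (½)*141² = -14978 + (½)*19881 = -14978 + 19881/2 = -10075/2 ≈ -5037.5)
(a + d)/(18264 + t(-214, 91)) = (-10075/2 - 935)/(18264 + (-6 + 91)²) = -11945/(2*(18264 + 85²)) = -11945/(2*(18264 + 7225)) = -11945/2/25489 = -11945/2*1/25489 = -11945/50978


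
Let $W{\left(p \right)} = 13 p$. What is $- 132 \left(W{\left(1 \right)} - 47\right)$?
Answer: $4488$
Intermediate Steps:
$- 132 \left(W{\left(1 \right)} - 47\right) = - 132 \left(13 \cdot 1 - 47\right) = - 132 \left(13 - 47\right) = \left(-132\right) \left(-34\right) = 4488$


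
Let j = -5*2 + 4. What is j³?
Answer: -216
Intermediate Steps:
j = -6 (j = -10 + 4 = -6)
j³ = (-6)³ = -216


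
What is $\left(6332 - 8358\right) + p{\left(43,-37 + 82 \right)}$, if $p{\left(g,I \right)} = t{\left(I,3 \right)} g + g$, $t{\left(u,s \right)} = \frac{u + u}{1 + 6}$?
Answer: $- \frac{10011}{7} \approx -1430.1$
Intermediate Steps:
$t{\left(u,s \right)} = \frac{2 u}{7}$
$p{\left(g,I \right)} = g + \frac{2 I g}{7}$ ($p{\left(g,I \right)} = \frac{2 I}{7} g + g = \frac{2 I g}{7} + g = g + \frac{2 I g}{7}$)
$\left(6332 - 8358\right) + p{\left(43,-37 + 82 \right)} = \left(6332 - 8358\right) + \frac{1}{7} \cdot 43 \left(7 + 2 \left(-37 + 82\right)\right) = -2026 + \frac{1}{7} \cdot 43 \left(7 + 2 \cdot 45\right) = -2026 + \frac{1}{7} \cdot 43 \left(7 + 90\right) = -2026 + \frac{1}{7} \cdot 43 \cdot 97 = -2026 + \frac{4171}{7} = - \frac{10011}{7}$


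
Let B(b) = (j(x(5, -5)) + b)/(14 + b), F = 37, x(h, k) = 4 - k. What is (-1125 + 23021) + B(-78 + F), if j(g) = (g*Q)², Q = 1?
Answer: 591152/27 ≈ 21895.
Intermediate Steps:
j(g) = g² (j(g) = (g*1)² = g²)
B(b) = (81 + b)/(14 + b) (B(b) = ((4 - 1*(-5))² + b)/(14 + b) = ((4 + 5)² + b)/(14 + b) = (9² + b)/(14 + b) = (81 + b)/(14 + b))
(-1125 + 23021) + B(-78 + F) = (-1125 + 23021) + (81 + (-78 + 37))/(14 + (-78 + 37)) = 21896 + (81 - 41)/(14 - 41) = 21896 + 40/(-27) = 21896 - 1/27*40 = 21896 - 40/27 = 591152/27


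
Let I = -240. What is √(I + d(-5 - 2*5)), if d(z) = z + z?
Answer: 3*I*√30 ≈ 16.432*I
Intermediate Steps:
d(z) = 2*z
√(I + d(-5 - 2*5)) = √(-240 + 2*(-5 - 2*5)) = √(-240 + 2*(-5 - 10)) = √(-240 + 2*(-15)) = √(-240 - 30) = √(-270) = 3*I*√30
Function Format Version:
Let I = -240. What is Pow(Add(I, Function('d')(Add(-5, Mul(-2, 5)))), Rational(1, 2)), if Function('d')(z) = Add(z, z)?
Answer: Mul(3, I, Pow(30, Rational(1, 2))) ≈ Mul(16.432, I)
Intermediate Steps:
Function('d')(z) = Mul(2, z)
Pow(Add(I, Function('d')(Add(-5, Mul(-2, 5)))), Rational(1, 2)) = Pow(Add(-240, Mul(2, Add(-5, Mul(-2, 5)))), Rational(1, 2)) = Pow(Add(-240, Mul(2, Add(-5, -10))), Rational(1, 2)) = Pow(Add(-240, Mul(2, -15)), Rational(1, 2)) = Pow(Add(-240, -30), Rational(1, 2)) = Pow(-270, Rational(1, 2)) = Mul(3, I, Pow(30, Rational(1, 2)))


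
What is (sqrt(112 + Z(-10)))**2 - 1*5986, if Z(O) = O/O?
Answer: -5873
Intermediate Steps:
Z(O) = 1
(sqrt(112 + Z(-10)))**2 - 1*5986 = (sqrt(112 + 1))**2 - 1*5986 = (sqrt(113))**2 - 5986 = 113 - 5986 = -5873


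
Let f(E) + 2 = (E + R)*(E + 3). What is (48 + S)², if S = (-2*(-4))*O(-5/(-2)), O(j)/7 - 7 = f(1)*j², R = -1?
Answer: 67600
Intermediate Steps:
f(E) = -2 + (-1 + E)*(3 + E) (f(E) = -2 + (E - 1)*(E + 3) = -2 + (-1 + E)*(3 + E))
O(j) = 49 - 14*j² (O(j) = 49 + 7*((-5 + 1² + 2*1)*j²) = 49 + 7*((-5 + 1 + 2)*j²) = 49 + 7*(-2*j²) = 49 - 14*j²)
S = -308 (S = (-2*(-4))*(49 - 14*(-5/(-2))²) = 8*(49 - 14*(-5*(-½))²) = 8*(49 - 14*(5/2)²) = 8*(49 - 14*25/4) = 8*(49 - 175/2) = 8*(-77/2) = -308)
(48 + S)² = (48 - 308)² = (-260)² = 67600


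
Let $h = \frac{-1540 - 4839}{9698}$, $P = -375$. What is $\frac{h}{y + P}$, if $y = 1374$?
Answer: $- \frac{6379}{9688302} \approx -0.00065842$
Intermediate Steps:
$h = - \frac{6379}{9698}$ ($h = \left(-6379\right) \frac{1}{9698} = - \frac{6379}{9698} \approx -0.65776$)
$\frac{h}{y + P} = - \frac{6379}{9698 \left(1374 - 375\right)} = - \frac{6379}{9698 \cdot 999} = \left(- \frac{6379}{9698}\right) \frac{1}{999} = - \frac{6379}{9688302}$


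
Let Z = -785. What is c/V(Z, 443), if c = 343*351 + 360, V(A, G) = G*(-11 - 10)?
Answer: -40251/3101 ≈ -12.980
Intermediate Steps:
V(A, G) = -21*G (V(A, G) = G*(-21) = -21*G)
c = 120753 (c = 120393 + 360 = 120753)
c/V(Z, 443) = 120753/((-21*443)) = 120753/(-9303) = 120753*(-1/9303) = -40251/3101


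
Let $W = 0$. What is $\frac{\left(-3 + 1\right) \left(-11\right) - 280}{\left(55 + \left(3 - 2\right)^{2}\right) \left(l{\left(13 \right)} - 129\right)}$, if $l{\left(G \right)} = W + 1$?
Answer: $\frac{129}{3584} \approx 0.035993$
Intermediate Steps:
$l{\left(G \right)} = 1$ ($l{\left(G \right)} = 0 + 1 = 1$)
$\frac{\left(-3 + 1\right) \left(-11\right) - 280}{\left(55 + \left(3 - 2\right)^{2}\right) \left(l{\left(13 \right)} - 129\right)} = \frac{\left(-3 + 1\right) \left(-11\right) - 280}{\left(55 + \left(3 - 2\right)^{2}\right) \left(1 - 129\right)} = \frac{\left(-2\right) \left(-11\right) - 280}{\left(55 + 1^{2}\right) \left(-128\right)} = \frac{22 - 280}{\left(55 + 1\right) \left(-128\right)} = \frac{1}{56 \left(-128\right)} \left(-258\right) = \frac{1}{-7168} \left(-258\right) = \left(- \frac{1}{7168}\right) \left(-258\right) = \frac{129}{3584}$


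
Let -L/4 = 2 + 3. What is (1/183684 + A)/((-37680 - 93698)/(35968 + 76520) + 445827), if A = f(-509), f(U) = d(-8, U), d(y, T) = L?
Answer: -17218533473/383823455111393 ≈ -4.4861e-5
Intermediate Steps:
L = -20 (L = -4*(2 + 3) = -4*5 = -20)
d(y, T) = -20
f(U) = -20
A = -20
(1/183684 + A)/((-37680 - 93698)/(35968 + 76520) + 445827) = (1/183684 - 20)/((-37680 - 93698)/(35968 + 76520) + 445827) = (1/183684 - 20)/(-131378/112488 + 445827) = -3673679/(183684*(-131378*1/112488 + 445827)) = -3673679/(183684*(-65689/56244 + 445827)) = -3673679/(183684*25075028099/56244) = -3673679/183684*56244/25075028099 = -17218533473/383823455111393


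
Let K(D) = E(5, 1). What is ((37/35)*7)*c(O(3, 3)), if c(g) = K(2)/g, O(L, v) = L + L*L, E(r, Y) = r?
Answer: 37/12 ≈ 3.0833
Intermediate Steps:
K(D) = 5
O(L, v) = L + L**2
c(g) = 5/g
((37/35)*7)*c(O(3, 3)) = ((37/35)*7)*(5/((3*(1 + 3)))) = ((37*(1/35))*7)*(5/((3*4))) = ((37/35)*7)*(5/12) = 37*(5*(1/12))/5 = (37/5)*(5/12) = 37/12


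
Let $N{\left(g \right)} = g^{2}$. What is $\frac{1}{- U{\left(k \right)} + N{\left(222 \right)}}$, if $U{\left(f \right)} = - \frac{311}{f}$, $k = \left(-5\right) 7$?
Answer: $\frac{35}{1724629} \approx 2.0294 \cdot 10^{-5}$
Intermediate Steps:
$k = -35$
$\frac{1}{- U{\left(k \right)} + N{\left(222 \right)}} = \frac{1}{- \frac{-311}{-35} + 222^{2}} = \frac{1}{- \frac{\left(-311\right) \left(-1\right)}{35} + 49284} = \frac{1}{\left(-1\right) \frac{311}{35} + 49284} = \frac{1}{- \frac{311}{35} + 49284} = \frac{1}{\frac{1724629}{35}} = \frac{35}{1724629}$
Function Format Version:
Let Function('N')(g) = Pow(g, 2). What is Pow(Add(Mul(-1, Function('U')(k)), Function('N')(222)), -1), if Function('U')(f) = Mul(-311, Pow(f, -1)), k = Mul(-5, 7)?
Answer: Rational(35, 1724629) ≈ 2.0294e-5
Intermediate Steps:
k = -35
Pow(Add(Mul(-1, Function('U')(k)), Function('N')(222)), -1) = Pow(Add(Mul(-1, Mul(-311, Pow(-35, -1))), Pow(222, 2)), -1) = Pow(Add(Mul(-1, Mul(-311, Rational(-1, 35))), 49284), -1) = Pow(Add(Mul(-1, Rational(311, 35)), 49284), -1) = Pow(Add(Rational(-311, 35), 49284), -1) = Pow(Rational(1724629, 35), -1) = Rational(35, 1724629)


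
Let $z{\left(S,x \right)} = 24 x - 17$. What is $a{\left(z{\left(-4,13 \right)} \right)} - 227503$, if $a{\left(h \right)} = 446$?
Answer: $-227057$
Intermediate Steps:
$z{\left(S,x \right)} = -17 + 24 x$
$a{\left(z{\left(-4,13 \right)} \right)} - 227503 = 446 - 227503 = -227057$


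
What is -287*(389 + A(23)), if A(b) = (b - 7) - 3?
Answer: -115374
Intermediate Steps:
A(b) = -10 + b (A(b) = (-7 + b) - 3 = -10 + b)
-287*(389 + A(23)) = -287*(389 + (-10 + 23)) = -287*(389 + 13) = -287*402 = -115374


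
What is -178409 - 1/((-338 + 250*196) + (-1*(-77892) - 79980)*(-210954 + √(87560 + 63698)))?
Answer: -596924990707024775545/3345823308841018 - 18*√151258/1672911654420509 ≈ -1.7841e+5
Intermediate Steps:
-178409 - 1/((-338 + 250*196) + (-1*(-77892) - 79980)*(-210954 + √(87560 + 63698))) = -178409 - 1/((-338 + 49000) + (77892 - 79980)*(-210954 + √151258)) = -178409 - 1/(48662 - 2088*(-210954 + √151258)) = -178409 - 1/(48662 + (440471952 - 2088*√151258)) = -178409 - 1/(440520614 - 2088*√151258)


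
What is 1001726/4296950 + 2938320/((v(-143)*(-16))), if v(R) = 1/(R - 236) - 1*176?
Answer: 9971359739836/9554268325 ≈ 1043.7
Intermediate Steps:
v(R) = -176 + 1/(-236 + R) (v(R) = 1/(-236 + R) - 176 = -176 + 1/(-236 + R))
1001726/4296950 + 2938320/((v(-143)*(-16))) = 1001726/4296950 + 2938320/((((41537 - 176*(-143))/(-236 - 143))*(-16))) = 1001726*(1/4296950) + 2938320/((((41537 + 25168)/(-379))*(-16))) = 500863/2148475 + 2938320/((-1/379*66705*(-16))) = 500863/2148475 + 2938320/((-66705/379*(-16))) = 500863/2148475 + 2938320/(1067280/379) = 500863/2148475 + 2938320*(379/1067280) = 500863/2148475 + 4640097/4447 = 9971359739836/9554268325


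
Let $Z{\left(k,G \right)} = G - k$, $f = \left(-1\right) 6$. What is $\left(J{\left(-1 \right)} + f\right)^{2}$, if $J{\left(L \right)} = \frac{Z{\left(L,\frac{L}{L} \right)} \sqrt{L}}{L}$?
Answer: $32 + 24 i \approx 32.0 + 24.0 i$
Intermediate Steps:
$f = -6$
$J{\left(L \right)} = \frac{1 - L}{\sqrt{L}}$ ($J{\left(L \right)} = \frac{\left(\frac{L}{L} - L\right) \sqrt{L}}{L} = \frac{\left(1 - L\right) \sqrt{L}}{L} = \frac{\sqrt{L} \left(1 - L\right)}{L} = \frac{1 - L}{\sqrt{L}}$)
$\left(J{\left(-1 \right)} + f\right)^{2} = \left(\frac{1 - -1}{i} - 6\right)^{2} = \left(- i \left(1 + 1\right) - 6\right)^{2} = \left(- i 2 - 6\right)^{2} = \left(- 2 i - 6\right)^{2} = \left(-6 - 2 i\right)^{2}$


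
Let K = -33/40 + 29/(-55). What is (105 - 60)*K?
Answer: -5355/88 ≈ -60.852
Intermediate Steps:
K = -119/88 (K = -33*1/40 + 29*(-1/55) = -33/40 - 29/55 = -119/88 ≈ -1.3523)
(105 - 60)*K = (105 - 60)*(-119/88) = 45*(-119/88) = -5355/88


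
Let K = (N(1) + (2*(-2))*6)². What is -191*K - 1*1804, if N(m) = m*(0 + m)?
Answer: -102843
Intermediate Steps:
N(m) = m² (N(m) = m*m = m²)
K = 529 (K = (1² + (2*(-2))*6)² = (1 - 4*6)² = (1 - 24)² = (-23)² = 529)
-191*K - 1*1804 = -191*529 - 1*1804 = -101039 - 1804 = -102843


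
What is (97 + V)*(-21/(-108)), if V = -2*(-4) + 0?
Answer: 245/12 ≈ 20.417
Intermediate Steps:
V = 8 (V = 8 + 0 = 8)
(97 + V)*(-21/(-108)) = (97 + 8)*(-21/(-108)) = 105*(-21*(-1/108)) = 105*(7/36) = 245/12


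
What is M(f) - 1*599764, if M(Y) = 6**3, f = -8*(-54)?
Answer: -599548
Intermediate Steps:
f = 432
M(Y) = 216
M(f) - 1*599764 = 216 - 1*599764 = 216 - 599764 = -599548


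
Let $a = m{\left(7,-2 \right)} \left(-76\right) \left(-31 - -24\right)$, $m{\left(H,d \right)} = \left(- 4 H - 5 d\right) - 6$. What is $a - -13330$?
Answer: $562$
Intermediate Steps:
$m{\left(H,d \right)} = -6 - 5 d - 4 H$ ($m{\left(H,d \right)} = \left(- 5 d - 4 H\right) - 6 = -6 - 5 d - 4 H$)
$a = -12768$ ($a = \left(-6 - -10 - 28\right) \left(-76\right) \left(-31 - -24\right) = \left(-6 + 10 - 28\right) \left(-76\right) \left(-31 + 24\right) = \left(-24\right) \left(-76\right) \left(-7\right) = 1824 \left(-7\right) = -12768$)
$a - -13330 = -12768 - -13330 = -12768 + 13330 = 562$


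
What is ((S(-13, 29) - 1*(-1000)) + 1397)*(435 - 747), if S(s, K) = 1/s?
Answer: -747840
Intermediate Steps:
((S(-13, 29) - 1*(-1000)) + 1397)*(435 - 747) = ((1/(-13) - 1*(-1000)) + 1397)*(435 - 747) = ((-1/13 + 1000) + 1397)*(-312) = (12999/13 + 1397)*(-312) = (31160/13)*(-312) = -747840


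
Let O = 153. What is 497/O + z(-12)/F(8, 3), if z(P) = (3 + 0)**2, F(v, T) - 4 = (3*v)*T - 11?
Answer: 33682/9945 ≈ 3.3868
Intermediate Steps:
F(v, T) = -7 + 3*T*v (F(v, T) = 4 + ((3*v)*T - 11) = 4 + (3*T*v - 11) = 4 + (-11 + 3*T*v) = -7 + 3*T*v)
z(P) = 9 (z(P) = 3**2 = 9)
497/O + z(-12)/F(8, 3) = 497/153 + 9/(-7 + 3*3*8) = 497*(1/153) + 9/(-7 + 72) = 497/153 + 9/65 = 33682/9945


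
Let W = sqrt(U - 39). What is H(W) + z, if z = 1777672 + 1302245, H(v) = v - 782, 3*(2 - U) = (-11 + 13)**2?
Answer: 3079135 + I*sqrt(345)/3 ≈ 3.0791e+6 + 6.1914*I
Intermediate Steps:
U = 2/3 (U = 2 - (-11 + 13)**2/3 = 2 - 1/3*2**2 = 2 - 1/3*4 = 2 - 4/3 = 2/3 ≈ 0.66667)
W = I*sqrt(345)/3 (W = sqrt(2/3 - 39) = sqrt(-115/3) = I*sqrt(345)/3 ≈ 6.1914*I)
H(v) = -782 + v
z = 3079917
H(W) + z = (-782 + I*sqrt(345)/3) + 3079917 = 3079135 + I*sqrt(345)/3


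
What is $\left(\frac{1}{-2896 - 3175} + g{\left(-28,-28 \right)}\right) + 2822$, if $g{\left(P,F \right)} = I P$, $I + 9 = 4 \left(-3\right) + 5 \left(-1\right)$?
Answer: $\frac{21552049}{6071} \approx 3550.0$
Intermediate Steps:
$I = -26$ ($I = -9 + \left(4 \left(-3\right) + 5 \left(-1\right)\right) = -9 - 17 = -26$)
$g{\left(P,F \right)} = - 26 P$
$\left(\frac{1}{-2896 - 3175} + g{\left(-28,-28 \right)}\right) + 2822 = \left(\frac{1}{-2896 - 3175} - -728\right) + 2822 = \left(\frac{1}{-6071} + 728\right) + 2822 = \left(- \frac{1}{6071} + 728\right) + 2822 = \frac{4419687}{6071} + 2822 = \frac{21552049}{6071}$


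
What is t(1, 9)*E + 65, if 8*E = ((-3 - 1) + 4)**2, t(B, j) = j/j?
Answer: 65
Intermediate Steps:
t(B, j) = 1
E = 0 (E = ((-3 - 1) + 4)**2/8 = (-4 + 4)**2/8 = (1/8)*0**2 = (1/8)*0 = 0)
t(1, 9)*E + 65 = 1*0 + 65 = 0 + 65 = 65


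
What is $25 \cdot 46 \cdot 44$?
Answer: $50600$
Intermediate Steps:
$25 \cdot 46 \cdot 44 = 1150 \cdot 44 = 50600$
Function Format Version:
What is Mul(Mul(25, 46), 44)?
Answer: 50600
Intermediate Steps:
Mul(Mul(25, 46), 44) = Mul(1150, 44) = 50600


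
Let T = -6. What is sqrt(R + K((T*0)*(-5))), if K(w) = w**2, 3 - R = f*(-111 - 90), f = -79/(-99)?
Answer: 4*sqrt(11121)/33 ≈ 12.783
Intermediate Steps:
f = 79/99 (f = -79*(-1/99) = 79/99 ≈ 0.79798)
R = 5392/33 (R = 3 - 79*(-111 - 90)/99 = 3 - 79*(-201)/99 = 3 - 1*(-5293/33) = 3 + 5293/33 = 5392/33 ≈ 163.39)
sqrt(R + K((T*0)*(-5))) = sqrt(5392/33 + (-6*0*(-5))**2) = sqrt(5392/33 + (0*(-5))**2) = sqrt(5392/33 + 0**2) = sqrt(5392/33 + 0) = sqrt(5392/33) = 4*sqrt(11121)/33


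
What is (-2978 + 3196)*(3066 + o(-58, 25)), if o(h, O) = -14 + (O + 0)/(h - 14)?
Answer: 23949371/36 ≈ 6.6526e+5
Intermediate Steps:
o(h, O) = -14 + O/(-14 + h)
(-2978 + 3196)*(3066 + o(-58, 25)) = (-2978 + 3196)*(3066 + (196 + 25 - 14*(-58))/(-14 - 58)) = 218*(3066 + (196 + 25 + 812)/(-72)) = 218*(3066 - 1/72*1033) = 218*(3066 - 1033/72) = 218*(219719/72) = 23949371/36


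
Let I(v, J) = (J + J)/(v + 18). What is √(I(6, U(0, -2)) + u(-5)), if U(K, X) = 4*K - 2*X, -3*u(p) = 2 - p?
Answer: I*√2 ≈ 1.4142*I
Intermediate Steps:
u(p) = -⅔ + p/3 (u(p) = -(2 - p)/3 = -⅔ + p/3)
U(K, X) = -2*X + 4*K
I(v, J) = 2*J/(18 + v) (I(v, J) = (2*J)/(18 + v) = 2*J/(18 + v))
√(I(6, U(0, -2)) + u(-5)) = √(2*(-2*(-2) + 4*0)/(18 + 6) + (-⅔ + (⅓)*(-5))) = √(2*(4 + 0)/24 + (-⅔ - 5/3)) = √(2*4*(1/24) - 7/3) = √(⅓ - 7/3) = √(-2) = I*√2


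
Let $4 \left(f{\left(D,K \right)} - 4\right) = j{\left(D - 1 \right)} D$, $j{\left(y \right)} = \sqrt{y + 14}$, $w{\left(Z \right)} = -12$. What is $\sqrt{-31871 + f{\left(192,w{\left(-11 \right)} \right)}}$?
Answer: $\sqrt{-31867 + 48 \sqrt{205}} \approx 176.58 i$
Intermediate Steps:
$j{\left(y \right)} = \sqrt{14 + y}$
$f{\left(D,K \right)} = 4 + \frac{D \sqrt{13 + D}}{4}$ ($f{\left(D,K \right)} = 4 + \frac{\sqrt{14 + \left(D - 1\right)} D}{4} = 4 + \frac{\sqrt{14 + \left(-1 + D\right)} D}{4} = 4 + \frac{\sqrt{13 + D} D}{4} = 4 + \frac{D \sqrt{13 + D}}{4}$)
$\sqrt{-31871 + f{\left(192,w{\left(-11 \right)} \right)}} = \sqrt{-31871 + \left(4 + \frac{1}{4} \cdot 192 \sqrt{13 + 192}\right)} = \sqrt{-31871 + \left(4 + \frac{1}{4} \cdot 192 \sqrt{205}\right)} = \sqrt{-31871 + \left(4 + 48 \sqrt{205}\right)} = \sqrt{-31867 + 48 \sqrt{205}}$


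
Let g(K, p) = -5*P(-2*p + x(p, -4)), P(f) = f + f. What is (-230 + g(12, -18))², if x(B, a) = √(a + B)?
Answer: 345900 + 11800*I*√22 ≈ 3.459e+5 + 55347.0*I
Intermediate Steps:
x(B, a) = √(B + a)
P(f) = 2*f
g(K, p) = -10*√(-4 + p) + 20*p (g(K, p) = -10*(-2*p + √(p - 4)) = -10*(-2*p + √(-4 + p)) = -10*(√(-4 + p) - 2*p) = -5*(-4*p + 2*√(-4 + p)) = -10*√(-4 + p) + 20*p)
(-230 + g(12, -18))² = (-230 + (-10*√(-4 - 18) + 20*(-18)))² = (-230 + (-10*I*√22 - 360))² = (-230 + (-360 - 10*I*√22))² = (-590 - 10*I*√22)²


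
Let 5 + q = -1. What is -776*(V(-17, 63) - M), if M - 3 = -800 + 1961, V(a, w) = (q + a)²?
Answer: 492760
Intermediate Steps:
q = -6 (q = -5 - 1 = -6)
V(a, w) = (-6 + a)²
M = 1164 (M = 3 + (-800 + 1961) = 3 + 1161 = 1164)
-776*(V(-17, 63) - M) = -776*((-6 - 17)² - 1*1164) = -776*((-23)² - 1164) = -776*(529 - 1164) = -776*(-635) = 492760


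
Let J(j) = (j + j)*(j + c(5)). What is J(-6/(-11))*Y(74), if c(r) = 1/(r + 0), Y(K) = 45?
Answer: 4428/121 ≈ 36.595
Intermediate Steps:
c(r) = 1/r
J(j) = 2*j*(1/5 + j) (J(j) = (j + j)*(j + 1/5) = (2*j)*(j + 1/5) = (2*j)*(1/5 + j) = 2*j*(1/5 + j))
J(-6/(-11))*Y(74) = (2*(-6/(-11))*(1 + 5*(-6/(-11)))/5)*45 = (2*(-6*(-1/11))*(1 + 5*(-6*(-1/11)))/5)*45 = ((2/5)*(6/11)*(1 + 5*(6/11)))*45 = ((2/5)*(6/11)*(1 + 30/11))*45 = ((2/5)*(6/11)*(41/11))*45 = (492/605)*45 = 4428/121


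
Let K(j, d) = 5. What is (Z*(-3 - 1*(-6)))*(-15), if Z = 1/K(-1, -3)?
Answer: -9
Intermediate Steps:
Z = ⅕ (Z = 1/5 = ⅕ ≈ 0.20000)
(Z*(-3 - 1*(-6)))*(-15) = ((-3 - 1*(-6))/5)*(-15) = ((-3 + 6)/5)*(-15) = ((⅕)*3)*(-15) = (⅗)*(-15) = -9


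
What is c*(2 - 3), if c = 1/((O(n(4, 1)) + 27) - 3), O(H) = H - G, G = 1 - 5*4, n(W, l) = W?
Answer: -1/47 ≈ -0.021277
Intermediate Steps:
G = -19 (G = 1 - 20 = -19)
O(H) = 19 + H (O(H) = H - 1*(-19) = H + 19 = 19 + H)
c = 1/47 (c = 1/(((19 + 4) + 27) - 3) = 1/((23 + 27) - 3) = 1/(50 - 3) = 1/47 ≈ 0.021277)
c*(2 - 3) = (2 - 3)/47 = (1/47)*(-1) = -1/47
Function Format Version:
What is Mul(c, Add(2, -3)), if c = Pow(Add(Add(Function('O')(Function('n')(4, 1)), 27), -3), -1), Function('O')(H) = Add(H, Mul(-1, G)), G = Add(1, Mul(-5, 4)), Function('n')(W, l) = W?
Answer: Rational(-1, 47) ≈ -0.021277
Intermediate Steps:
G = -19 (G = Add(1, -20) = -19)
Function('O')(H) = Add(19, H) (Function('O')(H) = Add(H, Mul(-1, -19)) = Add(H, 19) = Add(19, H))
c = Rational(1, 47) (c = Pow(Add(Add(Add(19, 4), 27), -3), -1) = Pow(Add(Add(23, 27), -3), -1) = Pow(Add(50, -3), -1) = Pow(47, -1) = Rational(1, 47) ≈ 0.021277)
Mul(c, Add(2, -3)) = Mul(Rational(1, 47), Add(2, -3)) = Mul(Rational(1, 47), -1) = Rational(-1, 47)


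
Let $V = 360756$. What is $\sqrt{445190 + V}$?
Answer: $\sqrt{805946} \approx 897.75$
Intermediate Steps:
$\sqrt{445190 + V} = \sqrt{445190 + 360756} = \sqrt{805946}$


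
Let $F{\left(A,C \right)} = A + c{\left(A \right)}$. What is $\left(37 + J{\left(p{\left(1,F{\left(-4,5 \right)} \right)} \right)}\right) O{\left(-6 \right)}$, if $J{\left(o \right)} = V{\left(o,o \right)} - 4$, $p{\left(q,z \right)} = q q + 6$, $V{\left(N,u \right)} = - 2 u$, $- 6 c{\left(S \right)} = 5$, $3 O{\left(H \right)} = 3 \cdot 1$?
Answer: $19$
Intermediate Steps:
$O{\left(H \right)} = 1$ ($O{\left(H \right)} = \frac{3 \cdot 1}{3} = \frac{1}{3} \cdot 3 = 1$)
$c{\left(S \right)} = - \frac{5}{6}$ ($c{\left(S \right)} = \left(- \frac{1}{6}\right) 5 = - \frac{5}{6}$)
$F{\left(A,C \right)} = - \frac{5}{6} + A$ ($F{\left(A,C \right)} = A - \frac{5}{6} = - \frac{5}{6} + A$)
$p{\left(q,z \right)} = 6 + q^{2}$ ($p{\left(q,z \right)} = q^{2} + 6 = 6 + q^{2}$)
$J{\left(o \right)} = -4 - 2 o$ ($J{\left(o \right)} = - 2 o - 4 = -4 - 2 o$)
$\left(37 + J{\left(p{\left(1,F{\left(-4,5 \right)} \right)} \right)}\right) O{\left(-6 \right)} = \left(37 - \left(4 + 2 \left(6 + 1^{2}\right)\right)\right) 1 = \left(37 - \left(4 + 2 \left(6 + 1\right)\right)\right) 1 = \left(37 - 18\right) 1 = 19 \cdot 1 = 19$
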